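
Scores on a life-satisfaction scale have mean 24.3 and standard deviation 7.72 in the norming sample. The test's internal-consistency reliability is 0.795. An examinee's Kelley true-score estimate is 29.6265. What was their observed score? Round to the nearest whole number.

31

T̂ = ρX + (1 − ρ)μ  ⇒  X = (T̂ − (1 − ρ)μ) / ρ
X = (29.6265 − 0.205 × 24.3) / 0.795 = (29.6265 − 4.9815) / 0.795 = 24.6450 / 0.795 = 31.00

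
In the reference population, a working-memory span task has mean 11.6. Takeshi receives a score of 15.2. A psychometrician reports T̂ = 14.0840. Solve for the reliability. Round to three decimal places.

T̂ = ρX + (1 − ρ)μ  ⇒  T̂ − μ = ρ(X − μ)
ρ = (T̂ − μ)/(X − μ) = (14.0840 − 11.6) / (15.2 − 11.6) = 2.4840 / 3.6 = 0.69000

0.690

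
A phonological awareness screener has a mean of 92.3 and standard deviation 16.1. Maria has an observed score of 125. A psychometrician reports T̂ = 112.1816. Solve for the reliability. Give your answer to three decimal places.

0.608

T̂ = ρX + (1 − ρ)μ  ⇒  T̂ − μ = ρ(X − μ)
ρ = (T̂ − μ)/(X − μ) = (112.1816 − 92.3) / (125 − 92.3) = 19.8816 / 32.7 = 0.60800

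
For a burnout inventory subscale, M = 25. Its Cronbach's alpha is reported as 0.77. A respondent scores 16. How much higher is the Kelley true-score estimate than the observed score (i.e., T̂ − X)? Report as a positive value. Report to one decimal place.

2.1

T̂ = ρX + (1 − ρ)μ
  = 0.77 × 16 + 0.23 × 25
  = 12.32 + 5.75
  = 18.070
  ≈ 18.07
T̂ − X = 18.07 − 16 = 2.07 → 2.1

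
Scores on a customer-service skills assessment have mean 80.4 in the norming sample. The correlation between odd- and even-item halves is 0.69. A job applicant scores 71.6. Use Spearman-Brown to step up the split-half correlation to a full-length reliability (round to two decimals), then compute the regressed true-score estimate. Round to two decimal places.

73.18

Spearman-Brown: ρ = 2r/(1 + r) = 2(0.69)/(1 + 0.69) = 1.380/1.69 = 0.8166 → 0.82
T̂ = ρX + (1 − ρ)μ
  = 0.82 × 71.6 + 0.18 × 80.4
  = 58.712 + 14.472
  = 73.184
  ≈ 73.18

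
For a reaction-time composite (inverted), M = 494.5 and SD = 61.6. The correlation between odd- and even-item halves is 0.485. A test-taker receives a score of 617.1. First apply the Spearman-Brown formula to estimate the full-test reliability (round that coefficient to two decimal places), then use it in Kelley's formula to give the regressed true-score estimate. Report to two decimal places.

Spearman-Brown: ρ = 2r/(1 + r) = 2(0.485)/(1 + 0.485) = 0.9700/1.485 = 0.6532 → 0.65
T̂ = ρX + (1 − ρ)μ
  = 0.65 × 617.1 + 0.35 × 494.5
  = 401.115 + 173.075
  = 574.190
  ≈ 574.19

574.19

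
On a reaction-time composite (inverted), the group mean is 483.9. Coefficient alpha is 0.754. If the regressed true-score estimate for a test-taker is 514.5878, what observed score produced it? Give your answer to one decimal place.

T̂ = ρX + (1 − ρ)μ  ⇒  X = (T̂ − (1 − ρ)μ) / ρ
X = (514.5878 − 0.246 × 483.9) / 0.754 = (514.5878 − 119.0394) / 0.754 = 395.5484 / 0.754 = 524.600

524.6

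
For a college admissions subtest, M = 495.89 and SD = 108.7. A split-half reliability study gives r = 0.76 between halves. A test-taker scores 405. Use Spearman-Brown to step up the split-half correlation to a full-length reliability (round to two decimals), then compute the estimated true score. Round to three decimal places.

417.725

Spearman-Brown: ρ = 2r/(1 + r) = 2(0.76)/(1 + 0.76) = 1.520/1.76 = 0.8636 → 0.86
T̂ = 0.86(405) + 0.14(495.89) = 348.30 + 69.4246 = 417.7246 → 417.725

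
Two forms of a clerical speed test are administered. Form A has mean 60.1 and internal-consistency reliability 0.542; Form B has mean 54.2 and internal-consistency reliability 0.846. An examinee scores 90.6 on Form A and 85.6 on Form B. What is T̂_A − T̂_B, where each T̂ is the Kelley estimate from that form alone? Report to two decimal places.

T̂_A = 0.542(90.6) + 0.458(60.1) = 76.6310
T̂_B = 0.846(85.6) + 0.154(54.2) = 80.7644
T̂_A − T̂_B = -4.1334

-4.13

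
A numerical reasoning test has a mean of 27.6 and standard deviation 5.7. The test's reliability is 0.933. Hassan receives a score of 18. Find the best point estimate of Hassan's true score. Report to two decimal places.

18.64

T̂ = ρX + (1 − ρ)μ
  = 0.933 × 18 + 0.067 × 27.6
  = 16.794 + 1.8492
  = 18.643
  ≈ 18.64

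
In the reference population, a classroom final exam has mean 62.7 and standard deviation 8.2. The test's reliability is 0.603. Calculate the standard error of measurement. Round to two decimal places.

5.17

SEM = SD · √(1 − ρ) = 8.2 × √0.397 = 8.2 × 0.6301 = 5.167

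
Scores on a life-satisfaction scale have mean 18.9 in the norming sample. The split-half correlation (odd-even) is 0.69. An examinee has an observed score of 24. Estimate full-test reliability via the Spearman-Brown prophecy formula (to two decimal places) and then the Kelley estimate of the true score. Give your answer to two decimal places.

23.08

Spearman-Brown: ρ = 2r/(1 + r) = 2(0.69)/(1 + 0.69) = 1.380/1.69 = 0.8166 → 0.82
T̂ = 0.82(24) + 0.18(18.9) = 19.68 + 3.402 = 23.082 → 23.08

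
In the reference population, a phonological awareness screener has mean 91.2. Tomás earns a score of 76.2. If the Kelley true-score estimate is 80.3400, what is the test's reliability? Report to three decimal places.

0.724

T̂ = ρX + (1 − ρ)μ  ⇒  T̂ − μ = ρ(X − μ)
ρ = (T̂ − μ)/(X − μ) = (80.3400 − 91.2) / (76.2 − 91.2) = -10.8600 / -15.0 = 0.72400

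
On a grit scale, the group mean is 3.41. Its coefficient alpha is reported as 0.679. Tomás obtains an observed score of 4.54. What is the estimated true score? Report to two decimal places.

4.18

T̂ = ρX + (1 − ρ)μ
  = 0.679 × 4.54 + 0.321 × 3.41
  = 3.08266 + 1.09461
  = 4.177
  ≈ 4.18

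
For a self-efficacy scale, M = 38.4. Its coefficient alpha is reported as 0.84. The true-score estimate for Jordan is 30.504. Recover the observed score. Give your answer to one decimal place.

T̂ = ρX + (1 − ρ)μ  ⇒  X = (T̂ − (1 − ρ)μ) / ρ
X = (30.504 − 0.16 × 38.4) / 0.84 = (30.504 − 6.144) / 0.84 = 24.360 / 0.84 = 29.000

29.0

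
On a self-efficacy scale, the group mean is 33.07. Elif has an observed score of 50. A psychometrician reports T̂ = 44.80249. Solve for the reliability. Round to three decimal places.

0.693

T̂ = ρX + (1 − ρ)μ  ⇒  T̂ − μ = ρ(X − μ)
ρ = (T̂ − μ)/(X − μ) = (44.80249 − 33.07) / (50 − 33.07) = 11.73249 / 16.93 = 0.69300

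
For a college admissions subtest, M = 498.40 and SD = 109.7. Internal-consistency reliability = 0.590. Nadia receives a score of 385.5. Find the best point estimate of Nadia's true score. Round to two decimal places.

431.79

T̂ = ρX + (1 − ρ)μ
  = 0.590 × 385.5 + 0.410 × 498.40
  = 227.4450 + 204.34400
  = 431.789
  ≈ 431.79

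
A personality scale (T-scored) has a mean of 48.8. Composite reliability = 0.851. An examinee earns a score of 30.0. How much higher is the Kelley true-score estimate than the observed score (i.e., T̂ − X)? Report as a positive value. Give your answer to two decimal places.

Kelley's formula gives T̂ = 0.851·30.0 + 0.149·48.8 = 25.5300 + 7.2712 = 32.8012.
T̂ − X = 32.801 − 30.0 = 2.801 → 2.80

2.80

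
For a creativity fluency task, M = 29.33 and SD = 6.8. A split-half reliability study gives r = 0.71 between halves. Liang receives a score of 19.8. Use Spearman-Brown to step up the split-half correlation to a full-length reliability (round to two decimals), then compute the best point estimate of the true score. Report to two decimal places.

Spearman-Brown: ρ = 2r/(1 + r) = 2(0.71)/(1 + 0.71) = 1.420/1.71 = 0.8304 → 0.83
Kelley's formula gives T̂ = 0.83·19.8 + 0.17·29.33 = 16.434 + 4.9861 = 21.420.

21.42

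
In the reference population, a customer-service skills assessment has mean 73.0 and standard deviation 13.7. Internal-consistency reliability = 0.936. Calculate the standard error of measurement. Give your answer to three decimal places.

SEM = SD · √(1 − ρ) = 13.7 × √0.064 = 13.7 × 0.2530 = 3.4659

3.466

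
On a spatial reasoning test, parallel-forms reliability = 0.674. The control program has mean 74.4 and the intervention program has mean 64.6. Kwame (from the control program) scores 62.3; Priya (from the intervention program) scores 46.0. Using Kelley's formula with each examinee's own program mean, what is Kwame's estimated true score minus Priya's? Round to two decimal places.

T̂_Kwame = 0.674(62.3) + 0.326(74.4) = 66.2446
T̂_Priya = 0.674(46.0) + 0.326(64.6) = 52.0636
Difference = 66.2446 − 52.0636 = 14.1810

14.18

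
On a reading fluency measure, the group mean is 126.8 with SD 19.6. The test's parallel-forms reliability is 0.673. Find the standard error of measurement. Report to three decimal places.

SEM = SD · √(1 − ρ) = 19.6 × √0.327 = 19.6 × 0.5718 = 11.2080

11.208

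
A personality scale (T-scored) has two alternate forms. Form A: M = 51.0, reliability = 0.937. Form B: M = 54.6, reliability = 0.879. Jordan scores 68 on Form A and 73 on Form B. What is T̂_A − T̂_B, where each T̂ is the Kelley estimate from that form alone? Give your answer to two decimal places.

T̂_A = 0.937(68) + 0.063(51.0) = 66.9290
T̂_B = 0.879(73) + 0.121(54.6) = 70.7736
T̂_A − T̂_B = -3.8446

-3.84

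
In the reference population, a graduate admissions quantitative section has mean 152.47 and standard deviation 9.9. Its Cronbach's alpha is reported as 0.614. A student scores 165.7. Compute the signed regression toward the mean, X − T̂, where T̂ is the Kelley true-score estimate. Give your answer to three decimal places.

T̂ = ρX + (1 − ρ)μ
  = 0.614 × 165.7 + 0.386 × 152.47
  = 101.7398 + 58.85342
  = 160.59322
  ≈ 160.5932
X − T̂ = 165.7 − 160.5932 = 5.1068 → 5.107

5.107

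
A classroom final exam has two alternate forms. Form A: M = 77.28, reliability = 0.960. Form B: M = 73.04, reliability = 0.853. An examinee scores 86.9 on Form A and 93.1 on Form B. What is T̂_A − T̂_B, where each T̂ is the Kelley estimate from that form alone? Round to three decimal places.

-3.636

T̂_A = 0.960(86.9) + 0.040(77.28) = 86.51520
T̂_B = 0.853(93.1) + 0.147(73.04) = 90.15118
T̂_A − T̂_B = -3.63598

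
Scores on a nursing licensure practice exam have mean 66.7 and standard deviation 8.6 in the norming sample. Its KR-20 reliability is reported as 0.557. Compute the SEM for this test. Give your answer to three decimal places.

SEM = SD · √(1 − ρ) = 8.6 × √0.443 = 8.6 × 0.6656 = 5.7240

5.724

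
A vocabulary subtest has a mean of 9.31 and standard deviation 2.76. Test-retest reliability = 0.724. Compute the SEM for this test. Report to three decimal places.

1.450

SEM = SD · √(1 − ρ) = 2.76 × √0.276 = 2.76 × 0.5254 = 1.4500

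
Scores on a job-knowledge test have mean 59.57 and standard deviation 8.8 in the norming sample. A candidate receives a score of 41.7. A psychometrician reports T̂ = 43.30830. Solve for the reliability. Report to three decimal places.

0.910

T̂ = ρX + (1 − ρ)μ  ⇒  T̂ − μ = ρ(X − μ)
ρ = (T̂ − μ)/(X − μ) = (43.30830 − 59.57) / (41.7 − 59.57) = -16.26170 / -17.87 = 0.91000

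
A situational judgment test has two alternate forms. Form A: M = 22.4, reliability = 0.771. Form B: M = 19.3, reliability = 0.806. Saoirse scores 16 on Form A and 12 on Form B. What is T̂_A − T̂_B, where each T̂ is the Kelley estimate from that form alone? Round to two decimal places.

4.05

T̂_A = 0.771(16) + 0.229(22.4) = 17.4656
T̂_B = 0.806(12) + 0.194(19.3) = 13.4162
T̂_A − T̂_B = 4.0494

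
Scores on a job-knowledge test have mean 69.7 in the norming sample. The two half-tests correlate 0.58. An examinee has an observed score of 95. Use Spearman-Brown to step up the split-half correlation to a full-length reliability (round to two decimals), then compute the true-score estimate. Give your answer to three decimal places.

Spearman-Brown: ρ = 2r/(1 + r) = 2(0.58)/(1 + 0.58) = 1.160/1.58 = 0.7342 → 0.73
T̂ = ρX + (1 − ρ)μ
  = 0.73 × 95 + 0.27 × 69.7
  = 69.35 + 18.819
  = 88.1690
  ≈ 88.169

88.169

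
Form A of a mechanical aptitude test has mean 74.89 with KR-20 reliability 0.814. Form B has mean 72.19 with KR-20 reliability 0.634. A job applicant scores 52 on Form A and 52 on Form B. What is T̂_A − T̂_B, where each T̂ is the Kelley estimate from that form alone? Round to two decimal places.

T̂_A = 0.814(52) + 0.186(74.89) = 56.2575
T̂_B = 0.634(52) + 0.366(72.19) = 59.3895
T̂_A − T̂_B = -3.1320

-3.13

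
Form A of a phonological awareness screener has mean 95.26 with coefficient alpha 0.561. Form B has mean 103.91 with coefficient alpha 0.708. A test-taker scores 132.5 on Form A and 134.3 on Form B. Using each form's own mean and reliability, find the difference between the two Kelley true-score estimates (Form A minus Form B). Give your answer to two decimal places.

T̂_A = 0.561(132.5) + 0.439(95.26) = 116.1516
T̂_B = 0.708(134.3) + 0.292(103.91) = 125.4261
T̂_A − T̂_B = -9.2745

-9.27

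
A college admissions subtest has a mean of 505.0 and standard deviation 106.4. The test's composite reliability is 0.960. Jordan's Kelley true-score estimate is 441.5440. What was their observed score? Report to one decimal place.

T̂ = ρX + (1 − ρ)μ  ⇒  X = (T̂ − (1 − ρ)μ) / ρ
X = (441.5440 − 0.040 × 505.0) / 0.960 = (441.5440 − 20.2000) / 0.960 = 421.3440 / 0.960 = 438.900

438.9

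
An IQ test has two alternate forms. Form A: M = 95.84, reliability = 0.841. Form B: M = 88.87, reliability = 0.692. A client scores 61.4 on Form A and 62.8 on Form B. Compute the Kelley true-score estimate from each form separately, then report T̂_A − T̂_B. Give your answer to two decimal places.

-3.95

T̂_A = 0.841(61.4) + 0.159(95.84) = 66.8760
T̂_B = 0.692(62.8) + 0.308(88.87) = 70.8296
T̂_A − T̂_B = -3.9536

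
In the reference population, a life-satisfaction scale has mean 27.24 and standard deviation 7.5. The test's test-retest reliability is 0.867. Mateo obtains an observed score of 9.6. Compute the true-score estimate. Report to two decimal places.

11.95

T̂ = ρX + (1 − ρ)μ
  = 0.867 × 9.6 + 0.133 × 27.24
  = 8.3232 + 3.62292
  = 11.946
  ≈ 11.95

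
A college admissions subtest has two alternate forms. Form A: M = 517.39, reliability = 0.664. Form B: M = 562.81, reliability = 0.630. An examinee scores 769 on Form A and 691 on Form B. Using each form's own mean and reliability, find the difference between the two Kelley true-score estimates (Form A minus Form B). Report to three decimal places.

T̂_A = 0.664(769) + 0.336(517.39) = 684.45904
T̂_B = 0.630(691) + 0.370(562.81) = 643.56970
T̂_A − T̂_B = 40.88934

40.889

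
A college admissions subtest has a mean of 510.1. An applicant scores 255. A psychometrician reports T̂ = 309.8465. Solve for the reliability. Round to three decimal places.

T̂ = ρX + (1 − ρ)μ  ⇒  T̂ − μ = ρ(X − μ)
ρ = (T̂ − μ)/(X − μ) = (309.8465 − 510.1) / (255 − 510.1) = -200.2535 / -255.1 = 0.78500

0.785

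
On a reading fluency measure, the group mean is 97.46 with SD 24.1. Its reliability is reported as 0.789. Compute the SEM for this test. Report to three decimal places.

11.070

SEM = SD · √(1 − ρ) = 24.1 × √0.211 = 24.1 × 0.4593 = 11.0703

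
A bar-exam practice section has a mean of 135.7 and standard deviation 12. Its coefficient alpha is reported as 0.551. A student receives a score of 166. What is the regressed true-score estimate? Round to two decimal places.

152.40

T̂ = ρX + (1 − ρ)μ
  = 0.551 × 166 + 0.449 × 135.7
  = 91.466 + 60.9293
  = 152.395
  ≈ 152.40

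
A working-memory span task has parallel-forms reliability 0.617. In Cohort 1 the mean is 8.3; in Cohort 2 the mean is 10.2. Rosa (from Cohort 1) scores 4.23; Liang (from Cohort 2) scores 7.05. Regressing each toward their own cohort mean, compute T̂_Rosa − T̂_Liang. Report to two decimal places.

-2.47

T̂_Rosa = 0.617(4.23) + 0.383(8.3) = 5.7888
T̂_Liang = 0.617(7.05) + 0.383(10.2) = 8.2564
Difference = 5.7888 − 8.2564 = -2.4676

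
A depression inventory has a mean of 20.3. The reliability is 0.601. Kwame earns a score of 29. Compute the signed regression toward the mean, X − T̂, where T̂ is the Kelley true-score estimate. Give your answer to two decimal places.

Kelley's formula gives T̂ = 0.601·29 + 0.399·20.3 = 17.429 + 8.0997 = 25.5287.
X − T̂ = 29 − 25.529 = 3.471 → 3.47

3.47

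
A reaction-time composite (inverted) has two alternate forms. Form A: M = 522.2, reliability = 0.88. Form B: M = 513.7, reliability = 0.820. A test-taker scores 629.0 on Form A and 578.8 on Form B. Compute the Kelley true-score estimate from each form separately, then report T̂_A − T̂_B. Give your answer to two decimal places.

T̂_A = 0.88(629.0) + 0.12(522.2) = 616.1840
T̂_B = 0.820(578.8) + 0.180(513.7) = 567.0820
T̂_A − T̂_B = 49.1020

49.10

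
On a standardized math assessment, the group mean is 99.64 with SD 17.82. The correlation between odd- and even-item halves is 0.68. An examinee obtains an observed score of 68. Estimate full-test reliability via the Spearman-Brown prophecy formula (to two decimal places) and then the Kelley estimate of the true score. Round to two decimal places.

Spearman-Brown: ρ = 2r/(1 + r) = 2(0.68)/(1 + 0.68) = 1.360/1.68 = 0.8095 → 0.81
T̂ = 0.81(68) + 0.19(99.64) = 55.08 + 18.9316 = 74.012 → 74.01

74.01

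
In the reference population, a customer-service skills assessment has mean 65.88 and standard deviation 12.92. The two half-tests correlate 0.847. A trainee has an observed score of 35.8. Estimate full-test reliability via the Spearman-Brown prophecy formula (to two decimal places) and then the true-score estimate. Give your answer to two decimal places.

Spearman-Brown: ρ = 2r/(1 + r) = 2(0.847)/(1 + 0.847) = 1.6940/1.847 = 0.9172 → 0.92
T̂ = ρX + (1 − ρ)μ
  = 0.92 × 35.8 + 0.08 × 65.88
  = 32.936 + 5.2704
  = 38.206
  ≈ 38.21

38.21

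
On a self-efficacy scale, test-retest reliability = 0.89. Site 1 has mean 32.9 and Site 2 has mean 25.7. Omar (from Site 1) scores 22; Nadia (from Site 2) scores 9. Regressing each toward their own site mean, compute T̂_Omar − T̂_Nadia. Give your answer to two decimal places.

12.36

T̂_Omar = 0.89(22) + 0.11(32.9) = 23.1990
T̂_Nadia = 0.89(9) + 0.11(25.7) = 10.8370
Difference = 23.1990 − 10.8370 = 12.3620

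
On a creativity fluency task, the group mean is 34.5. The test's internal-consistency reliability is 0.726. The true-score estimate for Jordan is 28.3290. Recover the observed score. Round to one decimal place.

T̂ = ρX + (1 − ρ)μ  ⇒  X = (T̂ − (1 − ρ)μ) / ρ
X = (28.3290 − 0.274 × 34.5) / 0.726 = (28.3290 − 9.4530) / 0.726 = 18.8760 / 0.726 = 26.000

26.0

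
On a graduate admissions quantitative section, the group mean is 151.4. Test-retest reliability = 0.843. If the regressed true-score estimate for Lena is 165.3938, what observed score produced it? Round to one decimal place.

168.0

T̂ = ρX + (1 − ρ)μ  ⇒  X = (T̂ − (1 − ρ)μ) / ρ
X = (165.3938 − 0.157 × 151.4) / 0.843 = (165.3938 − 23.7698) / 0.843 = 141.6240 / 0.843 = 168.000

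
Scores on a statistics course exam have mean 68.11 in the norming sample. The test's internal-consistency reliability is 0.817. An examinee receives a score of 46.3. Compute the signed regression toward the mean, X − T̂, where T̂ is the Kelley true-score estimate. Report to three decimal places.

T̂ = ρX + (1 − ρ)μ
  = 0.817 × 46.3 + 0.183 × 68.11
  = 37.8271 + 12.46413
  = 50.29123
  ≈ 50.2912
X − T̂ = 46.3 − 50.2912 = -3.9912 → -3.991

-3.991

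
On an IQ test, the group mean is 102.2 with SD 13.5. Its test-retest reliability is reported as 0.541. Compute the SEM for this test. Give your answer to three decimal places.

SEM = SD · √(1 − ρ) = 13.5 × √0.459 = 13.5 × 0.6775 = 9.1462

9.146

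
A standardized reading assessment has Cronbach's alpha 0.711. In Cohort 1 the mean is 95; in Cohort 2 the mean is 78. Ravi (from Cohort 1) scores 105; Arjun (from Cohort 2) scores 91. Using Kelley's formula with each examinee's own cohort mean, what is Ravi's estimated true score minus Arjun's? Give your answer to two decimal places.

14.87

T̂_Ravi = 0.711(105) + 0.289(95) = 102.1100
T̂_Arjun = 0.711(91) + 0.289(78) = 87.2430
Difference = 102.1100 − 87.2430 = 14.8670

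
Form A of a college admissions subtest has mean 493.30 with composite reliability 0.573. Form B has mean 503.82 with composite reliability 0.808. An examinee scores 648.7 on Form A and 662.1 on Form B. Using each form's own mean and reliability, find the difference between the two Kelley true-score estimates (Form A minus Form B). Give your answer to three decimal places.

T̂_A = 0.573(648.7) + 0.427(493.30) = 582.34420
T̂_B = 0.808(662.1) + 0.192(503.82) = 631.71024
T̂_A − T̂_B = -49.36604

-49.366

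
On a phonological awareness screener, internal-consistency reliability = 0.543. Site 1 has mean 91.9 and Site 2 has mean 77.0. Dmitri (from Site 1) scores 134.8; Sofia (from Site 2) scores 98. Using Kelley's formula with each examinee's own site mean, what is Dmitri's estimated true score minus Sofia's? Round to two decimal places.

T̂_Dmitri = 0.543(134.8) + 0.457(91.9) = 115.1947
T̂_Sofia = 0.543(98) + 0.457(77.0) = 88.4030
Difference = 115.1947 − 88.4030 = 26.7917

26.79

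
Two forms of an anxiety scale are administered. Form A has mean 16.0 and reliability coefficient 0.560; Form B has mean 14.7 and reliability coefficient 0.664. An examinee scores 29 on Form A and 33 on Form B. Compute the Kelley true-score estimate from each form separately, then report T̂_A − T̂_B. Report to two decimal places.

T̂_A = 0.560(29) + 0.440(16.0) = 23.2800
T̂_B = 0.664(33) + 0.336(14.7) = 26.8512
T̂_A − T̂_B = -3.5712

-3.57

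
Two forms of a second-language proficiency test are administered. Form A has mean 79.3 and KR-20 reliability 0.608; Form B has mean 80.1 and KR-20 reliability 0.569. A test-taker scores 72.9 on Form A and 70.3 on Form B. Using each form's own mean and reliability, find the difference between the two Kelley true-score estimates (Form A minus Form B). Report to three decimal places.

0.885

T̂_A = 0.608(72.9) + 0.392(79.3) = 75.40880
T̂_B = 0.569(70.3) + 0.431(80.1) = 74.52380
T̂_A − T̂_B = 0.88500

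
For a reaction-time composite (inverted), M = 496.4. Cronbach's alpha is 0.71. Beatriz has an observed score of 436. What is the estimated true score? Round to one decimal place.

453.5

T̂ = 0.71(436) + 0.29(496.4) = 309.56 + 143.956 = 453.52 → 453.5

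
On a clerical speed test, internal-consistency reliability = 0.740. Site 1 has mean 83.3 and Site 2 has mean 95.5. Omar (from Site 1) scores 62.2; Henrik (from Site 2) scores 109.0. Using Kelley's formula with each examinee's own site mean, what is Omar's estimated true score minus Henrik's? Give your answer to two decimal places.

-37.80

T̂_Omar = 0.740(62.2) + 0.260(83.3) = 67.6860
T̂_Henrik = 0.740(109.0) + 0.260(95.5) = 105.4900
Difference = 67.6860 − 105.4900 = -37.8040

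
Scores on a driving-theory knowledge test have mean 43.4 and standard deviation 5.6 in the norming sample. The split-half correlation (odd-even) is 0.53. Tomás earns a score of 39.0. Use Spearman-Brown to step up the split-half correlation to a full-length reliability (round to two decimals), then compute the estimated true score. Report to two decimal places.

40.36

Spearman-Brown: ρ = 2r/(1 + r) = 2(0.53)/(1 + 0.53) = 1.060/1.53 = 0.6928 → 0.69
Weight the observed score by reliability and the mean by (1 − reliability): T̂ = 0.69·39.0 + 0.31·43.4 = 26.910 + 13.454 = 40.364.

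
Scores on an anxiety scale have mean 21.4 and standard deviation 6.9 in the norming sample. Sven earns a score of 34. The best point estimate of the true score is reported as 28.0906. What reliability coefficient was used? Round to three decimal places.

T̂ = ρX + (1 − ρ)μ  ⇒  T̂ − μ = ρ(X − μ)
ρ = (T̂ − μ)/(X − μ) = (28.0906 − 21.4) / (34 − 21.4) = 6.6906 / 12.6 = 0.53100

0.531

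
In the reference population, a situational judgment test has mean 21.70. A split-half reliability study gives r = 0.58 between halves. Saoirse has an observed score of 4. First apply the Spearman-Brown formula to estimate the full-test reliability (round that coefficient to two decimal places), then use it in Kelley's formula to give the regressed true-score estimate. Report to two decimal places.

8.78

Spearman-Brown: ρ = 2r/(1 + r) = 2(0.58)/(1 + 0.58) = 1.160/1.58 = 0.7342 → 0.73
Regress the observed score toward the mean by the unreliability: T̂ = 0.73·4 + 0.27·21.70 = 2.92 + 5.8590 = 8.779.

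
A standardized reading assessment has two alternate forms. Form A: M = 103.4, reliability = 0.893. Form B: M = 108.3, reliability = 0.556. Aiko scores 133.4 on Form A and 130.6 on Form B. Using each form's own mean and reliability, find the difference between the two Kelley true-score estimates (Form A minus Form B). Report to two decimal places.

9.49

T̂_A = 0.893(133.4) + 0.107(103.4) = 130.1900
T̂_B = 0.556(130.6) + 0.444(108.3) = 120.6988
T̂_A − T̂_B = 9.4912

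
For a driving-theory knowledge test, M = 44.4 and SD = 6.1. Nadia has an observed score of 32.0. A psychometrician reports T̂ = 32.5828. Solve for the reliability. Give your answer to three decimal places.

0.953

T̂ = ρX + (1 − ρ)μ  ⇒  T̂ − μ = ρ(X − μ)
ρ = (T̂ − μ)/(X − μ) = (32.5828 − 44.4) / (32.0 − 44.4) = -11.8172 / -12.4 = 0.95300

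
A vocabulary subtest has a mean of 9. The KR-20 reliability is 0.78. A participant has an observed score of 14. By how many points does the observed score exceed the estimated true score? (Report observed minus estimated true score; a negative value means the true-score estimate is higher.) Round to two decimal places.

1.10

T̂ = ρX + (1 − ρ)μ
  = 0.78 × 14 + 0.22 × 9
  = 10.92 + 1.98
  = 12.9000
  ≈ 12.900
X − T̂ = 14 − 12.900 = 1.100 → 1.10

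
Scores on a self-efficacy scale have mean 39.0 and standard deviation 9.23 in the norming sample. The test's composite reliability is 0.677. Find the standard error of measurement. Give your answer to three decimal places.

5.246

SEM = SD · √(1 − ρ) = 9.23 × √0.323 = 9.23 × 0.5683 = 5.2457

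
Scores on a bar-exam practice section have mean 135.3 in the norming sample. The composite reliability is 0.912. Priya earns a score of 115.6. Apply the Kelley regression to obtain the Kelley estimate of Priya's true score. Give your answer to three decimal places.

117.334

T̂ = 0.912(115.6) + 0.088(135.3) = 105.4272 + 11.9064 = 117.3336 → 117.334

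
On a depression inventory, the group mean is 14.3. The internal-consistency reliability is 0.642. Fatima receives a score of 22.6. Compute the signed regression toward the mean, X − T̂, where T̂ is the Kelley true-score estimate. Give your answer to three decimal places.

T̂ = ρX + (1 − ρ)μ
  = 0.642 × 22.6 + 0.358 × 14.3
  = 14.5092 + 5.1194
  = 19.62860
  ≈ 19.6286
X − T̂ = 22.6 − 19.6286 = 2.9714 → 2.971

2.971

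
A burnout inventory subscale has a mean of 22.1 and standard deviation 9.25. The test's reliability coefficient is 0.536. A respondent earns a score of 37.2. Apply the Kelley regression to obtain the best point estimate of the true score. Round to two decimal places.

30.19

Weight the observed score by reliability and the mean by (1 − reliability): T̂ = 0.536·37.2 + 0.464·22.1 = 19.9392 + 10.2544 = 30.194.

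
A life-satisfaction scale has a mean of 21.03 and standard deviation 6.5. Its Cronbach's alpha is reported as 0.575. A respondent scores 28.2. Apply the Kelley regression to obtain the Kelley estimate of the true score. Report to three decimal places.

Regress the observed score toward the mean by the unreliability: T̂ = 0.575·28.2 + 0.425·21.03 = 16.2150 + 8.93775 = 25.1527.

25.153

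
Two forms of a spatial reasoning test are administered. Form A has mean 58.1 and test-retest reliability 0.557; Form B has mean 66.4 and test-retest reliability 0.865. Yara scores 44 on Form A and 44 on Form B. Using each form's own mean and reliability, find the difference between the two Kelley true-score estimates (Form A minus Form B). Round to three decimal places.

T̂_A = 0.557(44) + 0.443(58.1) = 50.24630
T̂_B = 0.865(44) + 0.135(66.4) = 47.02400
T̂_A − T̂_B = 3.22230

3.222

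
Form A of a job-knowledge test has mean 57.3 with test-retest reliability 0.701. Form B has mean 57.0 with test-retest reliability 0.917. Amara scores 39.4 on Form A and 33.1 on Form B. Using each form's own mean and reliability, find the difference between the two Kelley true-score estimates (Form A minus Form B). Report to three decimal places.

T̂_A = 0.701(39.4) + 0.299(57.3) = 44.75210
T̂_B = 0.917(33.1) + 0.083(57.0) = 35.08370
T̂_A − T̂_B = 9.66840

9.668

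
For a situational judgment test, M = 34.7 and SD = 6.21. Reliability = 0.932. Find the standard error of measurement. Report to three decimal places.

SEM = SD · √(1 − ρ) = 6.21 × √0.068 = 6.21 × 0.2608 = 1.6194

1.619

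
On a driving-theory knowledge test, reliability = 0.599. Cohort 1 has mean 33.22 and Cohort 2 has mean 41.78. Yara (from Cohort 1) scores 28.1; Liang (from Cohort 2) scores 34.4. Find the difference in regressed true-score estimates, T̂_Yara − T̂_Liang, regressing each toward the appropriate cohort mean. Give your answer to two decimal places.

T̂_Yara = 0.599(28.1) + 0.401(33.22) = 30.1531
T̂_Liang = 0.599(34.4) + 0.401(41.78) = 37.3594
Difference = 30.1531 − 37.3594 = -7.2063

-7.21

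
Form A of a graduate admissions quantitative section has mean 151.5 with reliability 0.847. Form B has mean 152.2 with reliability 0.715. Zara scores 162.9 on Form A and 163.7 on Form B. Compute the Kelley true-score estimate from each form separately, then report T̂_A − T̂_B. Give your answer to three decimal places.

T̂_A = 0.847(162.9) + 0.153(151.5) = 161.15580
T̂_B = 0.715(163.7) + 0.285(152.2) = 160.42250
T̂_A − T̂_B = 0.73330

0.733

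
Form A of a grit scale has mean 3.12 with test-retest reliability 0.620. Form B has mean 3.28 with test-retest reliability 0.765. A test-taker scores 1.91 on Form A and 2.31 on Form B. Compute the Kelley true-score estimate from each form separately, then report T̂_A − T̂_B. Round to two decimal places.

-0.17

T̂_A = 0.620(1.91) + 0.380(3.12) = 2.3698
T̂_B = 0.765(2.31) + 0.235(3.28) = 2.5379
T̂_A − T̂_B = -0.1682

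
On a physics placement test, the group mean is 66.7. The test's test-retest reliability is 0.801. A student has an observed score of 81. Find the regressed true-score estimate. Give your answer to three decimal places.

78.154

T̂ = 0.801(81) + 0.199(66.7) = 64.881 + 13.2733 = 78.1543 → 78.154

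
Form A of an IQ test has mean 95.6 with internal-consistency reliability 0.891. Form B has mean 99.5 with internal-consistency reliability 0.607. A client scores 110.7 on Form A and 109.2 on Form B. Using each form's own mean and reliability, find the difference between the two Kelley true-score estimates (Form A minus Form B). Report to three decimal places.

3.666

T̂_A = 0.891(110.7) + 0.109(95.6) = 109.05410
T̂_B = 0.607(109.2) + 0.393(99.5) = 105.38790
T̂_A − T̂_B = 3.66620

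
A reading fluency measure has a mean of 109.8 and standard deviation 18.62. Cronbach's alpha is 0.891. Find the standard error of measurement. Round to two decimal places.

SEM = SD · √(1 − ρ) = 18.62 × √0.109 = 18.62 × 0.3302 = 6.147

6.15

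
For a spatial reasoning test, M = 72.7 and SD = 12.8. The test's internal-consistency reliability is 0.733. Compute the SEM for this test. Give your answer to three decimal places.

SEM = SD · √(1 − ρ) = 12.8 × √0.267 = 12.8 × 0.5167 = 6.6140

6.614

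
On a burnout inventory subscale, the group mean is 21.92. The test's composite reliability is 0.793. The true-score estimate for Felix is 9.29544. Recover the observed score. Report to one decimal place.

6.0

T̂ = ρX + (1 − ρ)μ  ⇒  X = (T̂ − (1 − ρ)μ) / ρ
X = (9.29544 − 0.207 × 21.92) / 0.793 = (9.29544 − 4.53744) / 0.793 = 4.75800 / 0.793 = 6.000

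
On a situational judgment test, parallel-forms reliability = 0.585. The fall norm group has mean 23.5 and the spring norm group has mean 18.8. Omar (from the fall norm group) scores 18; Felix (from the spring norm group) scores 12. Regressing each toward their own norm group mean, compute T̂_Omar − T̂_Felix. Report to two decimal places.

5.46

T̂_Omar = 0.585(18) + 0.415(23.5) = 20.2825
T̂_Felix = 0.585(12) + 0.415(18.8) = 14.8220
Difference = 20.2825 − 14.8220 = 5.4605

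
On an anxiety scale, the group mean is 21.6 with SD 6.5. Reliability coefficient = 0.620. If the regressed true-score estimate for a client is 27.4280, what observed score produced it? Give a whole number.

31

T̂ = ρX + (1 − ρ)μ  ⇒  X = (T̂ − (1 − ρ)μ) / ρ
X = (27.4280 − 0.380 × 21.6) / 0.620 = (27.4280 − 8.2080) / 0.620 = 19.2200 / 0.620 = 31.00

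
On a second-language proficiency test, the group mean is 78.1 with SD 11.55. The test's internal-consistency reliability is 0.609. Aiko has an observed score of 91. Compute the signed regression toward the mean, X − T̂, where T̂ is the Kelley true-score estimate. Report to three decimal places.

T̂ = ρX + (1 − ρ)μ
  = 0.609 × 91 + 0.391 × 78.1
  = 55.419 + 30.5371
  = 85.95610
  ≈ 85.9561
X − T̂ = 91 − 85.9561 = 5.0439 → 5.044

5.044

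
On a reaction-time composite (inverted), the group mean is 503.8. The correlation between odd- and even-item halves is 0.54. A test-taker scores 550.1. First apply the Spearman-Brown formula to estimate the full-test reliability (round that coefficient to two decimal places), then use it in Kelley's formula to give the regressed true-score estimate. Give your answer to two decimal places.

Spearman-Brown: ρ = 2r/(1 + r) = 2(0.54)/(1 + 0.54) = 1.080/1.54 = 0.7013 → 0.70
T̂ = 0.70(550.1) + 0.30(503.8) = 385.070 + 151.140 = 536.210 → 536.21

536.21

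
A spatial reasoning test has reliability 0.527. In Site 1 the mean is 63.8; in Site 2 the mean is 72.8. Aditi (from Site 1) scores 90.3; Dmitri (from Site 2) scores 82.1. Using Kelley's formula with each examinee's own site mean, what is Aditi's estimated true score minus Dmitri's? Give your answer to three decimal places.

0.064

T̂_Aditi = 0.527(90.3) + 0.473(63.8) = 77.76550
T̂_Dmitri = 0.527(82.1) + 0.473(72.8) = 77.70110
Difference = 77.76550 − 77.70110 = 0.06440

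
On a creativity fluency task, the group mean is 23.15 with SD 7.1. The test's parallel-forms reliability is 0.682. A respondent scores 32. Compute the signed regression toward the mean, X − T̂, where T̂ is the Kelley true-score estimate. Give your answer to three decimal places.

2.814

Kelley's formula gives T̂ = 0.682·32 + 0.318·23.15 = 21.824 + 7.36170 = 29.18570.
X − T̂ = 32 − 29.1857 = 2.8143 → 2.814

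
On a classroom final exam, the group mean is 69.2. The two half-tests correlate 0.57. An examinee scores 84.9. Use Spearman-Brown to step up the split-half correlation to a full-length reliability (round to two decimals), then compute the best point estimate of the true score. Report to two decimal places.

Spearman-Brown: ρ = 2r/(1 + r) = 2(0.57)/(1 + 0.57) = 1.140/1.57 = 0.7261 → 0.73
T̂ = ρX + (1 − ρ)μ
  = 0.73 × 84.9 + 0.27 × 69.2
  = 61.977 + 18.684
  = 80.661
  ≈ 80.66

80.66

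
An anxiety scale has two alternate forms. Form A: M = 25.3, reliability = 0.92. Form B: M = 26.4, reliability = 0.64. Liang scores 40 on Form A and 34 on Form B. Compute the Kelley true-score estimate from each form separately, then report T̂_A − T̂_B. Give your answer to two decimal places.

7.56

T̂_A = 0.92(40) + 0.08(25.3) = 38.8240
T̂_B = 0.64(34) + 0.36(26.4) = 31.2640
T̂_A − T̂_B = 7.5600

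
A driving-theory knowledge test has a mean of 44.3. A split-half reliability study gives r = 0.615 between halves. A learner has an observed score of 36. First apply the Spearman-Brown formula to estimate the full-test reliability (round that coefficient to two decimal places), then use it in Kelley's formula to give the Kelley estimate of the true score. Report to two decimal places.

37.99

Spearman-Brown: ρ = 2r/(1 + r) = 2(0.615)/(1 + 0.615) = 1.2300/1.615 = 0.7616 → 0.76
T̂ = ρX + (1 − ρ)μ
  = 0.76 × 36 + 0.24 × 44.3
  = 27.36 + 10.632
  = 37.992
  ≈ 37.99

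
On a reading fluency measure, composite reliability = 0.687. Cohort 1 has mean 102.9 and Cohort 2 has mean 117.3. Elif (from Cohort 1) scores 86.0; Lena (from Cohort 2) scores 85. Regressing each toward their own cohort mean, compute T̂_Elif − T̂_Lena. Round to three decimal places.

-3.820

T̂_Elif = 0.687(86.0) + 0.313(102.9) = 91.28970
T̂_Lena = 0.687(85) + 0.313(117.3) = 95.10990
Difference = 91.28970 − 95.10990 = -3.82020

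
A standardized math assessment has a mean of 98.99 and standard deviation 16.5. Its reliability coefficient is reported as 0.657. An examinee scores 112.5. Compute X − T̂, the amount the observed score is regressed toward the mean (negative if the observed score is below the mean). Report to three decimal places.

T̂ = 0.657(112.5) + 0.343(98.99) = 73.9125 + 33.95357 = 107.86607 → 107.8661
X − T̂ = 112.5 − 107.8661 = 4.6339 → 4.634

4.634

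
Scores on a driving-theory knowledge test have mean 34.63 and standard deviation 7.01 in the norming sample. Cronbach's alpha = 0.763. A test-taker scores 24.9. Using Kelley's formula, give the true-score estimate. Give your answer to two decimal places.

27.21

Weight the observed score by reliability and the mean by (1 − reliability): T̂ = 0.763·24.9 + 0.237·34.63 = 18.9987 + 8.20731 = 27.206.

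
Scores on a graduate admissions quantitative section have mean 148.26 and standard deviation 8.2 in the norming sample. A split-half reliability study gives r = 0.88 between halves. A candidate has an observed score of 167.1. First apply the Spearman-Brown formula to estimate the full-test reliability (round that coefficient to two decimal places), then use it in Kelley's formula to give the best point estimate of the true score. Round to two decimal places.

Spearman-Brown: ρ = 2r/(1 + r) = 2(0.88)/(1 + 0.88) = 1.760/1.88 = 0.9362 → 0.94
Kelley's formula gives T̂ = 0.94·167.1 + 0.06·148.26 = 157.074 + 8.8956 = 165.970.

165.97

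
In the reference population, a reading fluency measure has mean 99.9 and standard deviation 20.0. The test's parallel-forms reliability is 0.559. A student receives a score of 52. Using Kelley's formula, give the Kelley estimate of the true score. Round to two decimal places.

73.12

T̂ = ρX + (1 − ρ)μ
  = 0.559 × 52 + 0.441 × 99.9
  = 29.068 + 44.0559
  = 73.124
  ≈ 73.12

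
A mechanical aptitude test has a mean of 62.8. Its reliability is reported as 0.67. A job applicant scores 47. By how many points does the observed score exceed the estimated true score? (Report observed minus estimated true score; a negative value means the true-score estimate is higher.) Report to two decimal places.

-5.21

T̂ = 0.67(47) + 0.33(62.8) = 31.49 + 20.724 = 52.2140 → 52.214
X − T̂ = 47 − 52.214 = -5.214 → -5.21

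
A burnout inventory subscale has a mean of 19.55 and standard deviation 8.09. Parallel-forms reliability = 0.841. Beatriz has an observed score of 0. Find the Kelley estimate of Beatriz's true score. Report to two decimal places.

3.11

T̂ = ρX + (1 − ρ)μ
  = 0.841 × 0 + 0.159 × 19.55
  = 0.000 + 3.10845
  = 3.108
  ≈ 3.11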